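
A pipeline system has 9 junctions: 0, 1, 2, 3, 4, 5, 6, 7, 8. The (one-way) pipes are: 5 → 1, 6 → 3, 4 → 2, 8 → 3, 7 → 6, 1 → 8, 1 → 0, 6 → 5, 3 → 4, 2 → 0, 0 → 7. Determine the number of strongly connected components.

{0, 1, 2, 3, 4, 5, 6, 7, 8} are all mutually reachable — one SCC of size 9.
That gives 1 strongly connected component.

1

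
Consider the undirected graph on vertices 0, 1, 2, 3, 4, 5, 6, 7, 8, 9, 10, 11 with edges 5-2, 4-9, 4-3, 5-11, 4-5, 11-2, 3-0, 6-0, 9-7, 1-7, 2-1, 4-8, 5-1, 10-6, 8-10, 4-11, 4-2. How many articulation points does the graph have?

Removing 4 increases the component count from 1 to 2, so 4 is a cut vertex.
By contrast removing 8 leaves 1 component; it is not a cut vertex. No other vertex is a cut vertex either.

1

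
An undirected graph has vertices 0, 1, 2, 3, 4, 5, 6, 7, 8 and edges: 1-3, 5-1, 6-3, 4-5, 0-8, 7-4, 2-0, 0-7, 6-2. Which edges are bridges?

The edges on the cycle 6-2-0-7-4-5-1-3-6 are not bridges since each lies on that cycle.
But removing 8-0 disconnects 8 from 0 — this is a bridge.

0-8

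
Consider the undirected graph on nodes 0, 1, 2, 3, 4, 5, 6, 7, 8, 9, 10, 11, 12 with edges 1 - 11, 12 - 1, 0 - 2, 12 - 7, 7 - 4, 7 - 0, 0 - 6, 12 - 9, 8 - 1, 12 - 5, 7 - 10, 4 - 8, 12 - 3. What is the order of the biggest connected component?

13

Starting from 0 we can reach 0, 1, 2, 3, 4, 5, 6, 7, 8, 9, 10, 11, 12. That is one component of size 13.
The largest has 13 vertices.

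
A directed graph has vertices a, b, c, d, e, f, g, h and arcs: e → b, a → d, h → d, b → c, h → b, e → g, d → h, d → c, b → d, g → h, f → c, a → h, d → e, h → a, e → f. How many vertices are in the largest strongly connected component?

{a, b, d, e, g, h} are all mutually reachable — one SCC of size 6.
{c} is an SCC by itself.
{f} is an SCC by itself.
The largest has 6 vertices.

6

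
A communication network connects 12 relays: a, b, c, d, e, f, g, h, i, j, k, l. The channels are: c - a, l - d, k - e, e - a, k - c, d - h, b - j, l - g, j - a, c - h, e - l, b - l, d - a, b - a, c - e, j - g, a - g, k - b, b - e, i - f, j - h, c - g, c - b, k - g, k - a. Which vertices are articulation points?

none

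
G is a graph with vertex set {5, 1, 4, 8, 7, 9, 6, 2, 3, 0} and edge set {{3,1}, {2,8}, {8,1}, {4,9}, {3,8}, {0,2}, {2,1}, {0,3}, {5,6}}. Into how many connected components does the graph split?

7 is isolated — a component by itself.
Starting from 5 we can reach 5, 6. That is one component of size 2.
Starting from 4 we can reach 4, 9. That is one component of size 2.
Starting from 0 we can reach 0, 1, 2, 3, 8. That is one component of size 5.
Total: 4 components.

4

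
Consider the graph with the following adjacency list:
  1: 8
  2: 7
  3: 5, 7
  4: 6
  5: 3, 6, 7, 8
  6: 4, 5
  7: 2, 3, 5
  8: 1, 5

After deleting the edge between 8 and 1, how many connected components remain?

2

Before removal there is 1 component.
8-1 is a bridge — removing it separates 8's side from 1's side.
After removal: 2 components.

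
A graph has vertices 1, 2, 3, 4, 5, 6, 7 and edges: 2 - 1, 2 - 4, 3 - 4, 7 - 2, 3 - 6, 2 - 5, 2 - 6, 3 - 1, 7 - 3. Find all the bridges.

The edges on the cycle 7-2-6-3-7 are not bridges since each lies on that cycle.
But removing 2 - 5 disconnects 2 from 5 — this is a bridge.

2-5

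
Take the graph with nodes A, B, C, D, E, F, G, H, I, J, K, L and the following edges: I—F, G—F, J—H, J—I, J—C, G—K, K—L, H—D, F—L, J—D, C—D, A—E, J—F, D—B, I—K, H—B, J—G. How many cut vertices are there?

1

Removing J increases the component count from 2 to 3, so J is a cut vertex.
By contrast removing C leaves 2 components; it is not a cut vertex. No other vertex is a cut vertex either.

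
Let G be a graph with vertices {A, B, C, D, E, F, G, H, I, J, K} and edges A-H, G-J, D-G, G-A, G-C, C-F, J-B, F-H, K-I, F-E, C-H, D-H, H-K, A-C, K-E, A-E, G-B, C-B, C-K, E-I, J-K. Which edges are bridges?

The edges on the cycle G-A-C-G are not bridges since each lies on that cycle.
Every edge lies on some cycle, so there are no bridges.

none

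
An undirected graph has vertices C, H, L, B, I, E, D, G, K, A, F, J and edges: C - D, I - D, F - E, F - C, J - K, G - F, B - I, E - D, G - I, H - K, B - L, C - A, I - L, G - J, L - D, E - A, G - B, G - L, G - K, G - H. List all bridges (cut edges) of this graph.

The edges on the cycle F-C-A-E-F are not bridges since each lies on that cycle.
Every edge lies on some cycle, so there are no bridges.

none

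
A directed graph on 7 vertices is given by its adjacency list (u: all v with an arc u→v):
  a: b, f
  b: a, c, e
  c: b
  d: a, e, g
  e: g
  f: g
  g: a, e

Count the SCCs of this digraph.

{a, b, c, e, f, g} are all mutually reachable — one SCC of size 6.
{d} is an SCC by itself.
That gives 2 strongly connected components.

2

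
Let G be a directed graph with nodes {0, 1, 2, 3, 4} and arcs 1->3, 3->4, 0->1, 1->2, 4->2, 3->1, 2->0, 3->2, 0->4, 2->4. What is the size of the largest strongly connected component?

{0, 1, 2, 3, 4} are all mutually reachable — one SCC of size 5.
The largest has 5 vertices.

5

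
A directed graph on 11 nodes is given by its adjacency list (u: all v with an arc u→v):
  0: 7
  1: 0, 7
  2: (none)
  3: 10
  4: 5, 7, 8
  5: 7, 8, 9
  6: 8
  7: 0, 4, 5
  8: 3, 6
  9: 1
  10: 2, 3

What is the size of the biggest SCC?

6

{0, 1, 4, 5, 7, 9} are all mutually reachable — one SCC of size 6.
{6, 8} are all mutually reachable — one SCC of size 2.
{3, 10} are all mutually reachable — one SCC of size 2.
{2} is an SCC by itself.
The largest has 6 vertices.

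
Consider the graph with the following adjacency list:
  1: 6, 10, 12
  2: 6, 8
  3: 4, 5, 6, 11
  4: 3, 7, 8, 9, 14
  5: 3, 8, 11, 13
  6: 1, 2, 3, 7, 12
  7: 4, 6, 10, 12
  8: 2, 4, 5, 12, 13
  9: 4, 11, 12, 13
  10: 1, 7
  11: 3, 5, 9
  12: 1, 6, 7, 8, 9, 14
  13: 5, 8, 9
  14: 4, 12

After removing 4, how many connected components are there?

With 4 gone, the remaining components are: {1, 2, 3, 5, 6, 7, 8, 9, 10, 11, 12, 13, 14}.
That is 1 component.

1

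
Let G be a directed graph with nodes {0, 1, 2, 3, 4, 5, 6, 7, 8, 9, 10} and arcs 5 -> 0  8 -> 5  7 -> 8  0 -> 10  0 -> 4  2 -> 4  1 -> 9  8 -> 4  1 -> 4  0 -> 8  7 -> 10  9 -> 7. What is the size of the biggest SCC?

{0, 5, 8} are all mutually reachable — one SCC of size 3.
{4} is an SCC by itself.
{10} is an SCC by itself.
{7} is an SCC by itself.
{6} is an SCC by itself.
(and 4 more singleton SCCs)
The largest has 3 vertices.

3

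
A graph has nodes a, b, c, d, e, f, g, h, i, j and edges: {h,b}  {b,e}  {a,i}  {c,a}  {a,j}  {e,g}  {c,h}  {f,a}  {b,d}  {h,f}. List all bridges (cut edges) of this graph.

a-i, a-j, b-d, b-e, b-h, e-g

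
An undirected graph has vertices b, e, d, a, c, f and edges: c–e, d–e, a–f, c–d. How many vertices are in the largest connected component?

3

b is isolated — a component by itself.
Starting from a we can reach a, f. That is one component of size 2.
Starting from c we can reach c, d, e. That is one component of size 3.
The largest has 3 vertices.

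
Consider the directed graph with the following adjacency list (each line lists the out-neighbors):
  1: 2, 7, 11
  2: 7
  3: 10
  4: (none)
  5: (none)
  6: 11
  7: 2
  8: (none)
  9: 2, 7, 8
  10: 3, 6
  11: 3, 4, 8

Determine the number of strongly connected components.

7

{3, 6, 10, 11} are all mutually reachable — one SCC of size 4.
{2, 7} are all mutually reachable — one SCC of size 2.
{9} is an SCC by itself.
{5} is an SCC by itself.
{8} is an SCC by itself.
(and 2 more singleton SCCs)
That gives 7 strongly connected components.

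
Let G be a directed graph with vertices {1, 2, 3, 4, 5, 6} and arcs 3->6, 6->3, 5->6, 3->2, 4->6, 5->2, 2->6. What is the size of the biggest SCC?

3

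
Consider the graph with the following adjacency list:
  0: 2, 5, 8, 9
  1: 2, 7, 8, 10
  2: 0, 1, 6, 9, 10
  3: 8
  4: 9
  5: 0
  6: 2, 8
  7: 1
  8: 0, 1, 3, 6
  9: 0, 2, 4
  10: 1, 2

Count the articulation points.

4

Removing 0 increases the component count from 1 to 2, so 0 is a cut vertex.
Removing 1 increases the component count from 1 to 2, so 1 is a cut vertex.
Removing 8 increases the component count from 1 to 2, so 8 is a cut vertex.
Likewise 9 is a cut vertex.
By contrast removing 10 leaves 1 component; it is not a cut vertex. No other vertex is a cut vertex either.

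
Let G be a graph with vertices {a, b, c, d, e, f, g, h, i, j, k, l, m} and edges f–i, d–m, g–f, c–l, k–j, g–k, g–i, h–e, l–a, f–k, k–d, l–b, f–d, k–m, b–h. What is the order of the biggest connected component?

Starting from a we can reach a, b, c, e, h, l. That is one component of size 6.
Starting from d we can reach d, f, g, i, j, k, m. That is one component of size 7.
The largest has 7 vertices.

7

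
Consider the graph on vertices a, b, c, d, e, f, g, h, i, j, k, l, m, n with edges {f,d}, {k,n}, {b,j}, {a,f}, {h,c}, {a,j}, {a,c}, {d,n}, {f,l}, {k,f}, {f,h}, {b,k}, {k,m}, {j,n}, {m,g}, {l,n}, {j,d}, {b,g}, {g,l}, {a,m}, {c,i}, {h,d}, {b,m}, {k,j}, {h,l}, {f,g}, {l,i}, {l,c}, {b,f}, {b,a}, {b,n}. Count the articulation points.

0

Removing a, for instance, still leaves 2 components. No single vertex removal increases the component count — the graph has no articulation points.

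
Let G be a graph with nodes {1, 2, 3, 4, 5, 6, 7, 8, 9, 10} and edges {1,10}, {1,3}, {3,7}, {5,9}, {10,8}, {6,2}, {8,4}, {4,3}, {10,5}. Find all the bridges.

The edges on the cycle 1-10-8-4-3-1 are not bridges since each lies on that cycle.
But removing 6—2 disconnects 6 from 2; removing 5—9 disconnects 5 from 9; removing 10—5 disconnects 10 from 5; removing 3—7 disconnects 3 from 7 — these are bridges.

10-5, 2-6, 3-7, 5-9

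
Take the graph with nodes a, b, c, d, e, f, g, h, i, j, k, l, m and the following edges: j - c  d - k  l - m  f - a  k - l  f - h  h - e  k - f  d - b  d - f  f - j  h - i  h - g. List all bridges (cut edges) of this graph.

The edges on the cycle d-k-f-d are not bridges since each lies on that cycle.
But removing f - h disconnects f from h; removing h - g disconnects h from g; removing l - m disconnects l from m; removing h - i disconnects h from i — these are bridges.
In total 10 edges are bridges.

a-f, b-d, c-j, e-h, f-h, f-j, g-h, h-i, k-l, l-m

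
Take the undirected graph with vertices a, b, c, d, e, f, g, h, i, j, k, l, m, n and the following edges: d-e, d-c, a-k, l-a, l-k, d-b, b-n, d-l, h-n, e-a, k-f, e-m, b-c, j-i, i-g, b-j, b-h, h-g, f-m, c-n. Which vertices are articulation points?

d

Removing d increases the component count from 1 to 2, so d is a cut vertex.
By contrast removing k leaves 1 component; it is not a cut vertex. No other vertex is a cut vertex either.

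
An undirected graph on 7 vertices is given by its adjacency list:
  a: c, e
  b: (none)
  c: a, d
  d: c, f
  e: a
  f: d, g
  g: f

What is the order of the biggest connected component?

b is isolated — a component by itself.
Starting from a we can reach a, c, d, e, f, g. That is one component of size 6.
The largest has 6 vertices.

6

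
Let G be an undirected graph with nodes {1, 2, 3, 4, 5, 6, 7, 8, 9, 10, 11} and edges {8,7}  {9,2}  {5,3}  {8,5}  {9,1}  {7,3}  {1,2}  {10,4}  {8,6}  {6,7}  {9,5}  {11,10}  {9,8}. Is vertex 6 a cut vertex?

Deleting 6 leaves 2 components (was 2), so 6 is not a cut vertex.

No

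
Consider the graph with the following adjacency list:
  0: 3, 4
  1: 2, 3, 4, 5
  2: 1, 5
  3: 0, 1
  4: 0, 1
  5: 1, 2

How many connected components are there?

Starting from 0 we can reach 0, 1, 2, 3, 4, 5. That is one component of size 6.
Total: 1 component.

1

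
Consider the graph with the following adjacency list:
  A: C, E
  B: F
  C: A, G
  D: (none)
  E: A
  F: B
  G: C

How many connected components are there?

3

D is isolated — a component by itself.
Starting from B we can reach B, F. That is one component of size 2.
Starting from A we can reach A, C, E, G. That is one component of size 4.
Total: 3 components.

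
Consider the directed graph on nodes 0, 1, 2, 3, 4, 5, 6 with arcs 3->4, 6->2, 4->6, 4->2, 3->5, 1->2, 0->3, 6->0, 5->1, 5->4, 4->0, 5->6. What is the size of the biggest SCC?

{0, 3, 4, 5, 6} are all mutually reachable — one SCC of size 5.
{2} is an SCC by itself.
{1} is an SCC by itself.
The largest has 5 vertices.

5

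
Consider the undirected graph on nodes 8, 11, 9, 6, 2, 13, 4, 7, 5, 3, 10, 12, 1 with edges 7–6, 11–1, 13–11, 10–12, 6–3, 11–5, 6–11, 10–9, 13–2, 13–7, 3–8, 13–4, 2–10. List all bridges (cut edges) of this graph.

1-11, 10-12, 10-2, 10-9, 11-5, 13-2, 13-4, 3-6, 3-8

The edges on the cycle 13-7-6-11-13 are not bridges since each lies on that cycle.
But removing 12–10 disconnects 12 from 10; removing 11–1 disconnects 11 from 1; removing 3–8 disconnects 3 from 8; removing 13–2 disconnects 13 from 2 — these are bridges.
In total 9 edges are bridges.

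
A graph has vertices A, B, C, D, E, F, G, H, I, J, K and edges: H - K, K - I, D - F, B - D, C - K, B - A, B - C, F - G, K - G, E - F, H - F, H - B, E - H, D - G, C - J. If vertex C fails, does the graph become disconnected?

Yes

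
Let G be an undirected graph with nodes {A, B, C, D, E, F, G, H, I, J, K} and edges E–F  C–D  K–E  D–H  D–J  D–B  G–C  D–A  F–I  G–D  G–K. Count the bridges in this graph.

8

The edges on the cycle G-C-D-G are not bridges since each lies on that cycle.
But removing H–D disconnects H from D; removing D–A disconnects D from A; removing K–E disconnects K from E; removing I–F disconnects I from F — these are bridges.
In total 8 edges are bridges.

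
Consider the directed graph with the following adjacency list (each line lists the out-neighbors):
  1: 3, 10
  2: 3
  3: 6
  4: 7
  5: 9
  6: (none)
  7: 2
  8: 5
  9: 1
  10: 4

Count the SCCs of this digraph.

10

{1} is an SCC by itself.
{5} is an SCC by itself.
{7} is an SCC by itself.
{2} is an SCC by itself.
{10} is an SCC by itself.
(and 5 more singleton SCCs)
That gives 10 strongly connected components.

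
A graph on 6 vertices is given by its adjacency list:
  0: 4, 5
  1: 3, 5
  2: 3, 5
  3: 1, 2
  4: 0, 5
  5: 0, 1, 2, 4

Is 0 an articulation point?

No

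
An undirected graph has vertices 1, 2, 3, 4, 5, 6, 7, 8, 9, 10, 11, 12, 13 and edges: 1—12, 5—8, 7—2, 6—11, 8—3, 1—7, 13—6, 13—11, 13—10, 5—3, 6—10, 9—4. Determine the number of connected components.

4

Starting from 4 we can reach 4, 9. That is one component of size 2.
Starting from 3 we can reach 3, 5, 8. That is one component of size 3.
Starting from 1 we can reach 1, 2, 7, 12. That is one component of size 4.
Starting from 6 we can reach 6, 10, 11, 13. That is one component of size 4.
Total: 4 components.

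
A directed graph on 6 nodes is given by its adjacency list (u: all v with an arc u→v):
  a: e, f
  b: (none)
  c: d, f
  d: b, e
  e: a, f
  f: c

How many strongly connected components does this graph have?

{a, c, d, e, f} are all mutually reachable — one SCC of size 5.
{b} is an SCC by itself.
That gives 2 strongly connected components.

2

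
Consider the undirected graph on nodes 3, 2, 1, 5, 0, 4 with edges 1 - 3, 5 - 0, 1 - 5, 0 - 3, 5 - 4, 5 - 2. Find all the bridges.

The edges on the cycle 1-5-0-3-1 are not bridges since each lies on that cycle.
But removing 5 - 2 disconnects 5 from 2; removing 5 - 4 disconnects 5 from 4 — these are bridges.

2-5, 4-5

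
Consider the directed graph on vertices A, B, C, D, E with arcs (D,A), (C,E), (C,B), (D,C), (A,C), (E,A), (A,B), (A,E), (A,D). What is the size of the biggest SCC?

4

{A, C, D, E} are all mutually reachable — one SCC of size 4.
{B} is an SCC by itself.
The largest has 4 vertices.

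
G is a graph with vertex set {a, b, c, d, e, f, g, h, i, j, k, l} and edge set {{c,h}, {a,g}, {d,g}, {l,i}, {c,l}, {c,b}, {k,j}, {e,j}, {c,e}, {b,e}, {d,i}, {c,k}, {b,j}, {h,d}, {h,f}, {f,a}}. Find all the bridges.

none

The edges on the cycle h-f-a-g-d-h are not bridges since each lies on that cycle.
Every edge lies on some cycle, so there are no bridges.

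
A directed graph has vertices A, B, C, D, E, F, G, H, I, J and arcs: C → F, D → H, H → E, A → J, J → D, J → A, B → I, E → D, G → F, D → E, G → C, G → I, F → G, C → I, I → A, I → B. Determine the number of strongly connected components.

4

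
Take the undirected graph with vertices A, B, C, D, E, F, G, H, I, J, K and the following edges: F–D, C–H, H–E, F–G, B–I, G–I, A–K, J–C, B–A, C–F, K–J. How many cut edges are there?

The edges on the cycle B-A-K-J-C-F-G-I-B are not bridges since each lies on that cycle.
But removing H–C disconnects H from C; removing H–E disconnects H from E; removing D–F disconnects D from F — these are bridges.
That makes 3 bridges.

3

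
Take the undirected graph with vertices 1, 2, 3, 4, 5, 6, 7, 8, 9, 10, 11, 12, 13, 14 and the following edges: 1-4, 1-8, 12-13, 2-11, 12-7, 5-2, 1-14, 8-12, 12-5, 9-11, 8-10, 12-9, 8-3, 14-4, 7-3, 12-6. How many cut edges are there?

4

The edges on the cycle 12-5-2-11-9-12 are not bridges since each lies on that cycle.
But removing 13-12 disconnects 13 from 12; removing 10-8 disconnects 10 from 8; removing 1-8 disconnects 1 from 8; removing 12-6 disconnects 12 from 6 — these are bridges.
That makes 4 bridges.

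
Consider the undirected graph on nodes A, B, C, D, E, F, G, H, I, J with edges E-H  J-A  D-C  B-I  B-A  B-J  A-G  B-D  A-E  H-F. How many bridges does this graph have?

7

The edges on the cycle B-J-A-B are not bridges since each lies on that cycle.
But removing B-I disconnects B from I; removing A-E disconnects A from E; removing B-D disconnects B from D; removing E-H disconnects E from H — these are bridges.
In total 7 edges are bridges.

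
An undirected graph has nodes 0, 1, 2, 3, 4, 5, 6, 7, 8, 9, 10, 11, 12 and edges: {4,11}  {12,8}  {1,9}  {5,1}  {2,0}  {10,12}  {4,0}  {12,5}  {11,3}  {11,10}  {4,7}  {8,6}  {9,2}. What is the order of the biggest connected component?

Starting from 0 we can reach 0, 1, 2, 3, 4, 5, 6, 7, 8, 9, 10, 11, 12. That is one component of size 13.
The largest has 13 vertices.

13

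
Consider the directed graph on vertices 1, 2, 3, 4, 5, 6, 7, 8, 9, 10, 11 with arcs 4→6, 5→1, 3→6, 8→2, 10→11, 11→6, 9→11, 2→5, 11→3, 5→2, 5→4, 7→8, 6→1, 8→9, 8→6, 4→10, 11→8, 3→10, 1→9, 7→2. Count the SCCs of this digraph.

{1, 2, 3, 4, 5, 6, 8, 9, 10, 11} are all mutually reachable — one SCC of size 10.
{7} is an SCC by itself.
That gives 2 strongly connected components.

2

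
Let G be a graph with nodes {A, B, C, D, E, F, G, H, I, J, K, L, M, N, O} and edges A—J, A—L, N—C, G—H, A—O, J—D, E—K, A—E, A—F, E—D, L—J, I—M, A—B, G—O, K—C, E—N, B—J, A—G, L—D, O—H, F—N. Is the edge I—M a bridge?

Removing I—M leaves no path between I and M: the component count goes from 2 to 3. So it is a bridge.

Yes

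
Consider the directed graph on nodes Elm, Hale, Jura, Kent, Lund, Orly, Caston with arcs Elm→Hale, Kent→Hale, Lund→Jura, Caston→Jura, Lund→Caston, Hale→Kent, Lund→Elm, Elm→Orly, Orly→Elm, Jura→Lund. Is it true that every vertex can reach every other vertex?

There is no directed path from Orly to Lund, so the graph is not strongly connected.

No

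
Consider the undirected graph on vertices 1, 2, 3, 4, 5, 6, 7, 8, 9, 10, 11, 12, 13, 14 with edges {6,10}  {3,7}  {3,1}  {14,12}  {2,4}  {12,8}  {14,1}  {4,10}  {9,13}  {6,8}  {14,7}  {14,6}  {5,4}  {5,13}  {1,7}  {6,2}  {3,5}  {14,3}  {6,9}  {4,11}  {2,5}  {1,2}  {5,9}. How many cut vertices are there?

Removing 4 increases the component count from 1 to 2, so 4 is a cut vertex.
By contrast removing 10 leaves 1 component; it is not a cut vertex. No other vertex is a cut vertex either.

1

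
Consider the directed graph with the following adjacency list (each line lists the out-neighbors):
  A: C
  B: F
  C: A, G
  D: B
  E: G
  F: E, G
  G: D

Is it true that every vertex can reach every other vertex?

No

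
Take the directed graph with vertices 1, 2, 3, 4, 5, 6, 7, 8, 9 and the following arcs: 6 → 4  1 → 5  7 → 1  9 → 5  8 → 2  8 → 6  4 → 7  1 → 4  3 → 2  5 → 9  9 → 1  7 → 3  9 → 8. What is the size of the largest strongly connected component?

{1, 4, 5, 6, 7, 8, 9} are all mutually reachable — one SCC of size 7.
{2} is an SCC by itself.
{3} is an SCC by itself.
The largest has 7 vertices.

7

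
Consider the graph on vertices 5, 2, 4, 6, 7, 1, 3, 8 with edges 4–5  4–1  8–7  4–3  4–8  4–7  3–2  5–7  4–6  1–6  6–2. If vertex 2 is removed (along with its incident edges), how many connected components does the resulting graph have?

1

With 2 gone, the remaining components are: {1, 3, 4, 5, 6, 7, 8}.
That is 1 component.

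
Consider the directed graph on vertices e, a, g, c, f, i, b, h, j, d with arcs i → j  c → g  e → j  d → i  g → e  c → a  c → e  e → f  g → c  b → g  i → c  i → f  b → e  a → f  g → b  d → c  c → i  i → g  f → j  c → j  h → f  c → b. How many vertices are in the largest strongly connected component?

4

{b, c, g, i} are all mutually reachable — one SCC of size 4.
{e} is an SCC by itself.
{a} is an SCC by itself.
{d} is an SCC by itself.
{f} is an SCC by itself.
(and 2 more singleton SCCs)
The largest has 4 vertices.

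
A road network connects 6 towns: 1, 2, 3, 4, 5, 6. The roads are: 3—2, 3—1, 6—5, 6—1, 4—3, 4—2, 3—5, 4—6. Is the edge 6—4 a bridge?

No

After removing 6—4, the path 6-5-3-4 still connects them, so the edge is not a bridge.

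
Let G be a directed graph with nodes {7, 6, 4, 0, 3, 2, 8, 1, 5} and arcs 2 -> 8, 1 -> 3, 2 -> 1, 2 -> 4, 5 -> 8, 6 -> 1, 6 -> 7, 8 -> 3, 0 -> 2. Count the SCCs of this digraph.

{4} is an SCC by itself.
{1} is an SCC by itself.
{0} is an SCC by itself.
{2} is an SCC by itself.
{3} is an SCC by itself.
(and 4 more singleton SCCs)
That gives 9 strongly connected components.

9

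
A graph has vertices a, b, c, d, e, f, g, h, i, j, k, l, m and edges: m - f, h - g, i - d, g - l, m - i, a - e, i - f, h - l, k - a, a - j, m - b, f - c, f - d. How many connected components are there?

3

Starting from g we can reach g, h, l. That is one component of size 3.
Starting from a we can reach a, e, j, k. That is one component of size 4.
Starting from b we can reach b, c, d, f, i, m. That is one component of size 6.
Total: 3 components.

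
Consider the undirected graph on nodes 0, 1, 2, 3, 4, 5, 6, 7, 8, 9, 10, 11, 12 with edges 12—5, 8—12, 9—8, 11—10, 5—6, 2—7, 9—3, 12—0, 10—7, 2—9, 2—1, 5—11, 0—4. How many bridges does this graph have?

5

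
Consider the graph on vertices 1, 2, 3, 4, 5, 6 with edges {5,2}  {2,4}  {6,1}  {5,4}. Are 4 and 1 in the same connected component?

No

The component containing 4 is {2, 4, 5}, and 1 is not in it.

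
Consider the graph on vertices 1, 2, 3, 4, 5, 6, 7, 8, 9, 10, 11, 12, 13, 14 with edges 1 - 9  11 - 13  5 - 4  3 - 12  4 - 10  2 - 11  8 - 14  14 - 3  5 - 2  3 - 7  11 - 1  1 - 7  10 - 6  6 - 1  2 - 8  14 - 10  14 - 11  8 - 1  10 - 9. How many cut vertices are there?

Removing 3 increases the component count from 1 to 2, so 3 is a cut vertex.
Removing 11 increases the component count from 1 to 2, so 11 is a cut vertex.
By contrast removing 1 leaves 1 component; it is not a cut vertex. No other vertex is a cut vertex either.

2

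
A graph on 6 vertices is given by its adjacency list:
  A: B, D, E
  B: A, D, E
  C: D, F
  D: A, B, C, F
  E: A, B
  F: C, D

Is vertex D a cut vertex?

Deleting D raises the number of components from 1 to 2, so D is a cut vertex.

Yes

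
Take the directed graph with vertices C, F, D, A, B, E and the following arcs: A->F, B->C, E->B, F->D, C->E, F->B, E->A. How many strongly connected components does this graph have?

{A, B, C, E, F} are all mutually reachable — one SCC of size 5.
{D} is an SCC by itself.
That gives 2 strongly connected components.

2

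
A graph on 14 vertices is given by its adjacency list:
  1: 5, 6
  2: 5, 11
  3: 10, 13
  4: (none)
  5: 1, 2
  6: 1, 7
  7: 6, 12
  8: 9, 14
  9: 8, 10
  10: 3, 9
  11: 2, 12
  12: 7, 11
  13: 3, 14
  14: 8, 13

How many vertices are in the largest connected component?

7

4 is isolated — a component by itself.
Starting from 3 we can reach 3, 8, 9, 10, 13, 14. That is one component of size 6.
Starting from 1 we can reach 1, 2, 5, 6, 7, 11, 12. That is one component of size 7.
The largest has 7 vertices.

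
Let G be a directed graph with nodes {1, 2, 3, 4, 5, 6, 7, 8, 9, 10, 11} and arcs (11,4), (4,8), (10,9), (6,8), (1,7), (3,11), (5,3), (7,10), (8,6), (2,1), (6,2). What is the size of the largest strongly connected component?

2

{6, 8} are all mutually reachable — one SCC of size 2.
{11} is an SCC by itself.
{4} is an SCC by itself.
{2} is an SCC by itself.
{7} is an SCC by itself.
(and 5 more singleton SCCs)
The largest has 2 vertices.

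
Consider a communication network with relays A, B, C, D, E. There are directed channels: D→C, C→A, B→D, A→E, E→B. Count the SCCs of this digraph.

1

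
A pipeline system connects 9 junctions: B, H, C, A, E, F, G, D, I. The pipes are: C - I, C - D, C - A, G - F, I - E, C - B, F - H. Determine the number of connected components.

2

Starting from F we can reach F, G, H. That is one component of size 3.
Starting from A we can reach A, B, C, D, E, I. That is one component of size 6.
Total: 2 components.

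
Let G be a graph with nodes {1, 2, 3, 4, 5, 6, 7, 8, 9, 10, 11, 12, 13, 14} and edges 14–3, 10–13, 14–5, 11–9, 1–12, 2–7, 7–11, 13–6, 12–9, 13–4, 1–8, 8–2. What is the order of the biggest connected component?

7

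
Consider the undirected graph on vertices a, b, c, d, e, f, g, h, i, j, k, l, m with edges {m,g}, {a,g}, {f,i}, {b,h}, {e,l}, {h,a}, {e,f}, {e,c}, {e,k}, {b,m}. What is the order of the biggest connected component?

6

d is isolated — a component by itself.
j is isolated — a component by itself.
Starting from a we can reach a, b, g, h, m. That is one component of size 5.
Starting from c we can reach c, e, f, i, k, l. That is one component of size 6.
The largest has 6 vertices.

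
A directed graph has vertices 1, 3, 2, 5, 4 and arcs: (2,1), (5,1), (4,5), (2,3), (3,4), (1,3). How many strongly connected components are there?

2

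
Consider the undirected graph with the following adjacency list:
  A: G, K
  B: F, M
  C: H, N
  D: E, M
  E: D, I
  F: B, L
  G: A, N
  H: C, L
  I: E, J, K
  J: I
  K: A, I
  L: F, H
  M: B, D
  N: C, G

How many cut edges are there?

The edges on the cycle L-H-C-N-G-A-K-I-E-D-M-B-F-L are not bridges since each lies on that cycle.
But removing J-I disconnects J from I — this is a bridge.

1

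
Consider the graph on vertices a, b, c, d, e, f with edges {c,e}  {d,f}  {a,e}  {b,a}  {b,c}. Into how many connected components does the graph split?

2

Starting from d we can reach d, f. That is one component of size 2.
Starting from a we can reach a, b, c, e. That is one component of size 4.
Total: 2 components.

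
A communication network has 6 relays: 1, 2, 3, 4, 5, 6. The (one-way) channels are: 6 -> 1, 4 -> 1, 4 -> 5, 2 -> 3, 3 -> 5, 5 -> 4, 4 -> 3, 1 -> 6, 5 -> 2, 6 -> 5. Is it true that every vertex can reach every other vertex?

Yes

From 4 we can reach every vertex (1, 2, 3, 4, 5, 6), and every vertex can reach 4 (1, 2, 3, 4, 5, 6). So the whole graph is one strongly connected component.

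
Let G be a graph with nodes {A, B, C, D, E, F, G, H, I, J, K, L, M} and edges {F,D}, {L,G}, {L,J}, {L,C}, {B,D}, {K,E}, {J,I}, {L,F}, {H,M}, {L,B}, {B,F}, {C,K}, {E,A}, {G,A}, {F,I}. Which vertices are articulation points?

L

Removing L increases the component count from 2 to 3, so L is a cut vertex.
By contrast removing E leaves 2 components; it is not a cut vertex. No other vertex is a cut vertex either.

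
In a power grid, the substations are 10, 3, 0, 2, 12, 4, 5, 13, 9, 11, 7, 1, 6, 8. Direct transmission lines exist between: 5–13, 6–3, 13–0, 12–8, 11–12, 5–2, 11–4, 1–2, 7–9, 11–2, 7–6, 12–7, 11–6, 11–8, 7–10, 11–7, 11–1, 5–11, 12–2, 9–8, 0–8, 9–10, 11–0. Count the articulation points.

2

Removing 6 increases the component count from 1 to 2, so 6 is a cut vertex.
Removing 11 increases the component count from 1 to 2, so 11 is a cut vertex.
By contrast removing 4 leaves 1 component; it is not a cut vertex. No other vertex is a cut vertex either.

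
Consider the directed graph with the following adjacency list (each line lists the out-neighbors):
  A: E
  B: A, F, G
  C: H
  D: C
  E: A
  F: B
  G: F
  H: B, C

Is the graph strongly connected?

No

There is no directed path from E to D, so the graph is not strongly connected.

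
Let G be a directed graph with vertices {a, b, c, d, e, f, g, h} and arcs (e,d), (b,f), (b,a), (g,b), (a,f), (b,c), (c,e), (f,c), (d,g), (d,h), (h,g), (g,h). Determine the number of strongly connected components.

1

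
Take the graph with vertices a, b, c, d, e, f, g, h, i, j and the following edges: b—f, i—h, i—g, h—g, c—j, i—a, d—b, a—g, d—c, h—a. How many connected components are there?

3

e is isolated — a component by itself.
Starting from a we can reach a, g, h, i. That is one component of size 4.
Starting from b we can reach b, c, d, f, j. That is one component of size 5.
Total: 3 components.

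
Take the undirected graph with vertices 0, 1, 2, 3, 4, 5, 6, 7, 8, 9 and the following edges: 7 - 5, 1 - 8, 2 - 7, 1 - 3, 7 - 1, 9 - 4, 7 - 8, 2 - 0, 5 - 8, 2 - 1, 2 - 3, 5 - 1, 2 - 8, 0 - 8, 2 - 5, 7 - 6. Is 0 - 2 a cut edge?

After removing 0 - 2, the path 0-8-2 still connects them, so the edge is not a bridge.

No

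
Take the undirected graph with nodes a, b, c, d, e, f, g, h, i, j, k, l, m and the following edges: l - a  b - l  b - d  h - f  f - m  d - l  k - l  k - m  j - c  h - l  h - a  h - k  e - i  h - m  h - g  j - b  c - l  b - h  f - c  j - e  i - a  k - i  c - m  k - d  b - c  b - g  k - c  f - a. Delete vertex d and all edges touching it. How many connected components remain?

1

With d gone, the remaining components are: {a, b, c, e, f, g, h, i, j, k, l, m}.
That is 1 component.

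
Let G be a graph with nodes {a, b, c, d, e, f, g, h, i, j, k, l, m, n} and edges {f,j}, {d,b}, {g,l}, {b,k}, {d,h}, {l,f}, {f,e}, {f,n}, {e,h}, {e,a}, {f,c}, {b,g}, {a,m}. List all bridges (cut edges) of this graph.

a-e, a-m, b-k, c-f, f-j, f-n

The edges on the cycle d-b-g-l-f-e-h-d are not bridges since each lies on that cycle.
But removing n—f disconnects n from f; removing m—a disconnects m from a; removing k—b disconnects k from b; removing j—f disconnects j from f — these are bridges.
In total 6 edges are bridges.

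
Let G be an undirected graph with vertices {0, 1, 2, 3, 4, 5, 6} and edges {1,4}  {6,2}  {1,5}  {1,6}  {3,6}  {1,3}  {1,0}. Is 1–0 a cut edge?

Yes

Removing 1–0 leaves no path between 1 and 0: the component count goes from 1 to 2. So it is a bridge.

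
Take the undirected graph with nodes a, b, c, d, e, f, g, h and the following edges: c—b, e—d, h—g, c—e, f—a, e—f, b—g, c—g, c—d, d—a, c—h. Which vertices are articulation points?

c

Removing c increases the component count from 1 to 2, so c is a cut vertex.
By contrast removing f leaves 1 component; it is not a cut vertex. No other vertex is a cut vertex either.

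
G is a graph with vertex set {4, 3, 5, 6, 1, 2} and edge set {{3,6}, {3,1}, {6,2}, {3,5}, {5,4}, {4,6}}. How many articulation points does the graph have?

2

Removing 3 increases the component count from 1 to 2, so 3 is a cut vertex.
Removing 6 increases the component count from 1 to 2, so 6 is a cut vertex.
By contrast removing 1 leaves 1 component; it is not a cut vertex. No other vertex is a cut vertex either.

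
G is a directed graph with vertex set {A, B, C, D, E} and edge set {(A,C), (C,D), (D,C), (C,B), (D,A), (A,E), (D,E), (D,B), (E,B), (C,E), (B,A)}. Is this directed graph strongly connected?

Yes

From D we can reach every vertex (A, B, C, D, E), and every vertex can reach D (A, B, C, D, E). So the whole graph is one strongly connected component.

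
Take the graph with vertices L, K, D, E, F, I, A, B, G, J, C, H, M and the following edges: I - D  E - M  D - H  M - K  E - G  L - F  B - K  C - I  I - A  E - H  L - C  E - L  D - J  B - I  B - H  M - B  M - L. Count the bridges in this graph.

4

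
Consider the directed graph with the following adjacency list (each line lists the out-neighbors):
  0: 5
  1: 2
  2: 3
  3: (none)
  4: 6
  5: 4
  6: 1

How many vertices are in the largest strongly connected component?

1

{4} is an SCC by itself.
{2} is an SCC by itself.
{6} is an SCC by itself.
{1} is an SCC by itself.
{0} is an SCC by itself.
(and 2 more singleton SCCs)
The largest has 1 vertex.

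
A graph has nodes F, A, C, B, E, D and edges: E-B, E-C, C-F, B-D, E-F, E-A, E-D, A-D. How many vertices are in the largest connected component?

6

Starting from A we can reach A, B, C, D, E, F. That is one component of size 6.
The largest has 6 vertices.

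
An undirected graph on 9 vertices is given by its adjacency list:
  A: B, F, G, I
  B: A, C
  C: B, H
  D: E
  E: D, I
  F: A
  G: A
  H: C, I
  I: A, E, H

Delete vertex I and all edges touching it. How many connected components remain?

2

With I gone, the remaining components are: {D, E}; {A, B, C, F, G, H}.
That is 2 components.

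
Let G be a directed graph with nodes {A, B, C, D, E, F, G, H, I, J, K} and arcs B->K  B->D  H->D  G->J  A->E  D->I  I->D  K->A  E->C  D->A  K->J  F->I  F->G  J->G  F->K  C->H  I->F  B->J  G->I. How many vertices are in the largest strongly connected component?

{A, C, D, E, F, G, H, I, J, K} are all mutually reachable — one SCC of size 10.
{B} is an SCC by itself.
The largest has 10 vertices.

10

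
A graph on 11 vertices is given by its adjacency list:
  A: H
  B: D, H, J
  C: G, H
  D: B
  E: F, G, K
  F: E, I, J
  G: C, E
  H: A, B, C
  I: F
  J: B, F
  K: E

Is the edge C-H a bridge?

After removing C-H, the path C-G-E-F-J-B-H still connects them, so the edge is not a bridge.

No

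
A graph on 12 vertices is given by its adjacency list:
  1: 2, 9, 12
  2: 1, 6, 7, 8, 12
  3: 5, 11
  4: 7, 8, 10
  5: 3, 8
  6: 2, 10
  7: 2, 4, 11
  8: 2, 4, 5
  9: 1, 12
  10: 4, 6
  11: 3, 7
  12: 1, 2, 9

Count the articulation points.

Removing 2 increases the component count from 1 to 2, so 2 is a cut vertex.
By contrast removing 5 leaves 1 component; it is not a cut vertex. No other vertex is a cut vertex either.

1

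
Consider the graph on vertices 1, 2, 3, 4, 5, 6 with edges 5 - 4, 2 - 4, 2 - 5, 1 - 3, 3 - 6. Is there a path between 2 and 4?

From 2 we can reach 2, 4, 5, which includes 4.

Yes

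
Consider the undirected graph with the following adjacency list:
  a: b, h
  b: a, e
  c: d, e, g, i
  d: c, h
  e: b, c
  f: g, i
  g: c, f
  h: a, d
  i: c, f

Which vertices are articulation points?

Removing c increases the component count from 1 to 2, so c is a cut vertex.
By contrast removing a leaves 1 component; it is not a cut vertex. No other vertex is a cut vertex either.

c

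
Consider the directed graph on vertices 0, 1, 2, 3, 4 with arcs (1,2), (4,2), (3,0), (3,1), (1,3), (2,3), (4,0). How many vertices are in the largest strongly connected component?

{1, 2, 3} are all mutually reachable — one SCC of size 3.
{4} is an SCC by itself.
{0} is an SCC by itself.
The largest has 3 vertices.

3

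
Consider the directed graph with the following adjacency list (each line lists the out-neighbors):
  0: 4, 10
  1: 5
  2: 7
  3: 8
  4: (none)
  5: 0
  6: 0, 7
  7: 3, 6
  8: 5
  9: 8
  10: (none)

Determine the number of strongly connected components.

10

{6, 7} are all mutually reachable — one SCC of size 2.
{3} is an SCC by itself.
{10} is an SCC by itself.
{1} is an SCC by itself.
{4} is an SCC by itself.
(and 5 more singleton SCCs)
That gives 10 strongly connected components.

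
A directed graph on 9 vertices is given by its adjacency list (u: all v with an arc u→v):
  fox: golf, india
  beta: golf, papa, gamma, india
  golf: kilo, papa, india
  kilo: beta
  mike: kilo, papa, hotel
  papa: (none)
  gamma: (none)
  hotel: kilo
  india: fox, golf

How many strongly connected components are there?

{fox, beta, golf, kilo, india} are all mutually reachable — one SCC of size 5.
{mike} is an SCC by itself.
{gamma} is an SCC by itself.
{hotel} is an SCC by itself.
{papa} is an SCC by itself.
That gives 5 strongly connected components.

5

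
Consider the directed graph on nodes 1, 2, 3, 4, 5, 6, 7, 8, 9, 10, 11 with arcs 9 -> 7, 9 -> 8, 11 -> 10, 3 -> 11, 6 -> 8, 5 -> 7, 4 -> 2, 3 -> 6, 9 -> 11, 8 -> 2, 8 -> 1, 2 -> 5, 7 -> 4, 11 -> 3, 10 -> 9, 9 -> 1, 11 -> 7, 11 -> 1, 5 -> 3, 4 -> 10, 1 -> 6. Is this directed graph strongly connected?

Yes

From 11 we can reach every vertex (1, 2, 3, 4, 5, 6, 7, 8, 9, 10, 11), and every vertex can reach 11 (1, 2, 3, 4, 5, 6, 7, 8, 9, 10, 11). So the whole graph is one strongly connected component.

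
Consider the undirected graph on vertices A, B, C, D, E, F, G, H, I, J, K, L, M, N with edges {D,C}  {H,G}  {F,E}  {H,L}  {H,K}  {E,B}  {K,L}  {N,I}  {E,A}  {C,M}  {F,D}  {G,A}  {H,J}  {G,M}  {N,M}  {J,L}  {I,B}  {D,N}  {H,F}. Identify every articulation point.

H

Removing H increases the component count from 1 to 2, so H is a cut vertex.
By contrast removing M leaves 1 component; it is not a cut vertex. No other vertex is a cut vertex either.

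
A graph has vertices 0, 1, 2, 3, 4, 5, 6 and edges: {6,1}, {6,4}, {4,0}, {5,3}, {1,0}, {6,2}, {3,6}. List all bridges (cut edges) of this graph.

2-6, 3-5, 3-6

The edges on the cycle 6-4-0-1-6 are not bridges since each lies on that cycle.
But removing 5-3 disconnects 5 from 3; removing 6-2 disconnects 6 from 2; removing 6-3 disconnects 6 from 3 — these are bridges.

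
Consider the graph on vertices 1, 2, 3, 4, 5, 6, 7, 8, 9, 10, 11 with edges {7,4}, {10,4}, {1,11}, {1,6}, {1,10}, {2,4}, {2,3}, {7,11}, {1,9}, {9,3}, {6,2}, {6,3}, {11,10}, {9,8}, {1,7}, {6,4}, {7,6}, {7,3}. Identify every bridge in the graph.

8-9

The edges on the cycle 6-2-3-6 are not bridges since each lies on that cycle.
But removing 8—9 disconnects 8 from 9 — this is a bridge.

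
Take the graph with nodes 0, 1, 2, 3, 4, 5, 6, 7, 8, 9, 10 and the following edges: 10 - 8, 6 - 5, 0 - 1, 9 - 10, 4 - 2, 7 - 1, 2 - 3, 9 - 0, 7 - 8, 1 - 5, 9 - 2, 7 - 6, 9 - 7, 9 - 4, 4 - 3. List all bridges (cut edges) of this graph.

none

The edges on the cycle 9-4-3-2-9 are not bridges since each lies on that cycle.
Every edge lies on some cycle, so there are no bridges.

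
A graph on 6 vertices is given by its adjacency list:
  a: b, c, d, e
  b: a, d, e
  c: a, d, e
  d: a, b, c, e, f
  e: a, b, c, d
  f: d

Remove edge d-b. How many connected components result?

1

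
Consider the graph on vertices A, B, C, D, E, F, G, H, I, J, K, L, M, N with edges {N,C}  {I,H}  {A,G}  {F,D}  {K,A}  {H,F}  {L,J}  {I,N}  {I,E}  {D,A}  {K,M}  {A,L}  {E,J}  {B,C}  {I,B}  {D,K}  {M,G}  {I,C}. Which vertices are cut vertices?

I

Removing I increases the component count from 1 to 2, so I is a cut vertex.
By contrast removing K leaves 1 component; it is not a cut vertex. No other vertex is a cut vertex either.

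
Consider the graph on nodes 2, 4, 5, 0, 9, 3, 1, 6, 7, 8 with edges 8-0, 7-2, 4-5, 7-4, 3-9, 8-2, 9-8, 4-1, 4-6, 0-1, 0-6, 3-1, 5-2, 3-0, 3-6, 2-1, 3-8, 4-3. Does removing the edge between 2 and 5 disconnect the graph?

After removing 2-5, the path 2-7-4-5 still connects them, so the edge is not a bridge.

No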